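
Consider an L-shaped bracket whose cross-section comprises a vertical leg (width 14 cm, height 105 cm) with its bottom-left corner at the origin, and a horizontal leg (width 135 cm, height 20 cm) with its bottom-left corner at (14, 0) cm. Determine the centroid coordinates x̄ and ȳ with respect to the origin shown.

x̄ = 55.24 cm, ȳ = 24.98 cm

Part | A | x̄ᵢ | ȳᵢ | A·x̄ᵢ | A·ȳᵢ
vertical leg | 1470.00 | 7.00 | 52.50 | 10290.00 | 77175.00
horizontal leg | 2700.00 | 81.50 | 10.00 | 220050.00 | 27000.00
Σ | 4170.00 |  |  | 230340.00 | 104175.00
x̄ = 230340.00 / 4170.00 = 55.24 cm
ȳ = 104175.00 / 4170.00 = 24.98 cm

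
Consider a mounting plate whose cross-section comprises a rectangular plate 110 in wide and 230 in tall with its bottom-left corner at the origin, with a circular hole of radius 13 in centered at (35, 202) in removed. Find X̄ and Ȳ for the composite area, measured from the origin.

X̄ = 55.43 in, Ȳ = 113.14 in

plate: A = 110 × 230 = 25300.00, centroid at (55.00, 115.00).
hole: A = −π·13² = -530.93, centroid at (35.00, 202.00).
ΣA = 24769.07 in²
ΣAX̄ = (25300.00)(55.00) + (-530.93)(35.00) = 1372917.48 in³
ΣAȲ = (25300.00)(115.00) + (-530.93)(202.00) = 2802252.31 in³
X̄ = 1372917.48 / 24769.07 = 55.43 in
Ȳ = 2802252.31 / 24769.07 = 113.14 in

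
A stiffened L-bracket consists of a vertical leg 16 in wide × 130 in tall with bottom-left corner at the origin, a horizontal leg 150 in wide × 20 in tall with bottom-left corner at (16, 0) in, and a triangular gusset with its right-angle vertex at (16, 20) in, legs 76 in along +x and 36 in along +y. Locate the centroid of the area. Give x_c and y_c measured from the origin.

vertical leg: A = 16 × 130 = 2080.00, centroid at (8.00, 65.00).
horizontal leg: A = 150 × 20 = 3000.00, centroid at (91.00, 10.00).
gusset: A = ½·76·36 = 1368.00, centroid at (41.33, 32.00).
ΣA = 6448.00 in²
ΣAx_c = (2080.00)(8.00) + (3000.00)(91.00) + (1368.00)(41.33) = 346184.00 in³
ΣAy_c = (2080.00)(65.00) + (3000.00)(10.00) + (1368.00)(32.00) = 208976.00 in³
x_c = 346184.00 / 6448.00 = 53.69 in
y_c = 208976.00 / 6448.00 = 32.41 in

x_c = 53.69 in, y_c = 32.41 in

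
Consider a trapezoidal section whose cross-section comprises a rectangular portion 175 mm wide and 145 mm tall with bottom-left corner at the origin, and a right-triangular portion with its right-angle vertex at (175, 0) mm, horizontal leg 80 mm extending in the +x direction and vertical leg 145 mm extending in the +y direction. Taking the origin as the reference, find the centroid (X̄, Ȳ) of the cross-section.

X̄ = 108.74 mm, Ȳ = 68.00 mm

Part | A | x̄ᵢ | ȳᵢ | A·x̄ᵢ | A·ȳᵢ
rectangular portion | 25375.00 | 87.50 | 72.50 | 2220312.50 | 1839687.50
triangular portion | 5800.00 | 201.67 | 48.33 | 1169666.67 | 280333.33
Σ | 31175.00 |  |  | 3389979.17 | 2120020.83
X̄ = 3389979.17 / 31175.00 = 108.74 mm
Ȳ = 2120020.83 / 31175.00 = 68.00 mm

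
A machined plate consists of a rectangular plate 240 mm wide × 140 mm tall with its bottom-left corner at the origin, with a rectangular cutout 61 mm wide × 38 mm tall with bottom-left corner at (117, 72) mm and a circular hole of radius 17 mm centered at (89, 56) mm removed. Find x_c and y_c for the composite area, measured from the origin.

Part | A | x̄ᵢ | ȳᵢ | A·x̄ᵢ | A·ȳᵢ
plate | 33600.00 | 120.00 | 70.00 | 4032000.00 | 2352000.00
hole 1 | -2318.00 | 147.50 | 91.00 | -341905.00 | -210938.00
hole 2 | -907.92 | 89.00 | 56.00 | -80804.90 | -50843.54
Σ | 30374.08 |  |  | 3609290.10 | 2090218.46
x_c = 3609290.10 / 30374.08 = 118.83 mm
y_c = 2090218.46 / 30374.08 = 68.82 mm

x_c = 118.83 mm, y_c = 68.82 mm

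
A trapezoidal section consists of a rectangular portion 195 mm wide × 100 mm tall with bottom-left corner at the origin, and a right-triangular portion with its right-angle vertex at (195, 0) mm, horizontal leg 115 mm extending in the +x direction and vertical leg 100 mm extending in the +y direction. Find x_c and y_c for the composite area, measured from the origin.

rectangular portion: A = 195 × 100 = 19500.00, centroid at (97.50, 50.00).
triangular portion: A = ½·115·100 = 5750.00, centroid at (233.33, 33.33).
ΣA = 25250.00 mm²
ΣAx_c = (19500.00)(97.50) + (5750.00)(233.33) = 3242916.67 mm³
ΣAy_c = (19500.00)(50.00) + (5750.00)(33.33) = 1166666.67 mm³
x_c = 3242916.67 / 25250.00 = 128.43 mm
y_c = 1166666.67 / 25250.00 = 46.20 mm

x_c = 128.43 mm, y_c = 46.20 mm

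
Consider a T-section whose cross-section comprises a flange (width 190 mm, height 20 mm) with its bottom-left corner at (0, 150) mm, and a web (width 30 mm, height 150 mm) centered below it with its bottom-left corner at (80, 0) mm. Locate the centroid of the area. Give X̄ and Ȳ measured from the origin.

web: A = 30 × 150 = 4500.00, centroid at (95.00, 75.00).
flange: A = 190 × 20 = 3800.00, centroid at (95.00, 160.00).
ΣA = 8300.00 mm², ΣAX̄ = 788500.00 mm³, ΣAȲ = 945500.00 mm³.
X̄ = 788500.00/8300.00 = 95.00 mm; Ȳ = 945500.00/8300.00 = 113.92 mm.

X̄ = 95.00 mm, Ȳ = 113.92 mm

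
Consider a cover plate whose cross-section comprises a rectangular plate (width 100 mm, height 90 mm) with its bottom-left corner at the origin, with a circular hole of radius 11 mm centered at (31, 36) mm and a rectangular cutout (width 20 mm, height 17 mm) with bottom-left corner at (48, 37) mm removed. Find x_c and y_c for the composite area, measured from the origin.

x_c = 50.54 mm, y_c = 45.39 mm

plate: A = 100 × 90 = 9000.00, centroid at (50.00, 45.00).
hole 1: A = −π·11² = -380.13, centroid at (31.00, 36.00).
hole 2: A = −(20 × 17) = -340.00, centroid at (58.00, 45.50).
ΣA = 8279.87 mm²
ΣAx_c = (9000.00)(50.00) + (-380.13)(31.00) + (-340.00)(58.00) = 418495.89 mm³
ΣAy_c = (9000.00)(45.00) + (-380.13)(36.00) + (-340.00)(45.50) = 375845.22 mm³
x_c = 418495.89 / 8279.87 = 50.54 mm
y_c = 375845.22 / 8279.87 = 45.39 mm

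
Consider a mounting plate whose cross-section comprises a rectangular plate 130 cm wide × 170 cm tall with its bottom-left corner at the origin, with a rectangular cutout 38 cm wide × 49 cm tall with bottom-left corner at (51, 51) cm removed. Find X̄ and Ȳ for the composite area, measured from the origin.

Part | A | x̄ᵢ | ȳᵢ | A·x̄ᵢ | A·ȳᵢ
plate | 22100.00 | 65.00 | 85.00 | 1436500.00 | 1878500.00
hole | -1862.00 | 70.00 | 75.50 | -130340.00 | -140581.00
Σ | 20238.00 |  |  | 1306160.00 | 1737919.00
X̄ = 1306160.00 / 20238.00 = 64.54 cm
Ȳ = 1737919.00 / 20238.00 = 85.87 cm

X̄ = 64.54 cm, Ȳ = 85.87 cm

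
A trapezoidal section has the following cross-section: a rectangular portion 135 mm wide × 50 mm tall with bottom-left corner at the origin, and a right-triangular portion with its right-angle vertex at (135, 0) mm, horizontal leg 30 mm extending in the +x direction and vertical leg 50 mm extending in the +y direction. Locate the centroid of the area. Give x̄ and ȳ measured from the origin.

x̄ = 75.25 mm, ȳ = 24.17 mm

rectangular portion: A = 135 × 50 = 6750.00, centroid at (67.50, 25.00).
triangular portion: A = ½·30·50 = 750.00, centroid at (145.00, 16.67).
ΣA = 7500.00 mm², ΣAx̄ = 564375.00 mm³, ΣAȳ = 181250.00 mm³.
x̄ = 564375.00/7500.00 = 75.25 mm; ȳ = 181250.00/7500.00 = 24.17 mm.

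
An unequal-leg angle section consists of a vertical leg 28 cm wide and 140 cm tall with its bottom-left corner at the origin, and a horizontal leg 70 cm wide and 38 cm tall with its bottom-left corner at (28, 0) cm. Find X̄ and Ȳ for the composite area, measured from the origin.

vertical leg: A = 28 × 140 = 3920.00, centroid at (14.00, 70.00).
horizontal leg: A = 70 × 38 = 2660.00, centroid at (63.00, 19.00).
ΣA = 6580.00 cm², ΣAX̄ = 222460.00 cm³, ΣAȲ = 324940.00 cm³.
X̄ = 222460.00/6580.00 = 33.81 cm; Ȳ = 324940.00/6580.00 = 49.38 cm.

X̄ = 33.81 cm, Ȳ = 49.38 cm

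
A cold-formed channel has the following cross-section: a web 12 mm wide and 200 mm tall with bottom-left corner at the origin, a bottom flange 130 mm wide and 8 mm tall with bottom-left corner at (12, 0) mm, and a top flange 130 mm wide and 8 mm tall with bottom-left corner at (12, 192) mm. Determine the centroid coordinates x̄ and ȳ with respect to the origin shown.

x̄ = 38.96 mm, ȳ = 100.00 mm

Part | A | x̄ᵢ | ȳᵢ | A·x̄ᵢ | A·ȳᵢ
web | 2400.00 | 6.00 | 100.00 | 14400.00 | 240000.00
bottom flange | 1040.00 | 77.00 | 4.00 | 80080.00 | 4160.00
top flange | 1040.00 | 77.00 | 196.00 | 80080.00 | 203840.00
Σ | 4480.00 |  |  | 174560.00 | 448000.00
x̄ = 174560.00 / 4480.00 = 38.96 mm
ȳ = 448000.00 / 4480.00 = 100.00 mm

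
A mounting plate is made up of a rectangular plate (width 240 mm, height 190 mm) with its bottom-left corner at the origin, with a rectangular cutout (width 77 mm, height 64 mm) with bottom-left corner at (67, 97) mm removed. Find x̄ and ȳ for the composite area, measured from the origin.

x̄ = 121.76 mm, ȳ = 90.88 mm

plate: A = 240 × 190 = 45600.00, centroid at (120.00, 95.00).
hole: A = −(77 × 64) = -4928.00, centroid at (105.50, 129.00).
ΣA = 40672.00 mm², ΣAx̄ = 4952096.00 mm³, ΣAȳ = 3696288.00 mm³.
x̄ = 4952096.00/40672.00 = 121.76 mm; ȳ = 3696288.00/40672.00 = 90.88 mm.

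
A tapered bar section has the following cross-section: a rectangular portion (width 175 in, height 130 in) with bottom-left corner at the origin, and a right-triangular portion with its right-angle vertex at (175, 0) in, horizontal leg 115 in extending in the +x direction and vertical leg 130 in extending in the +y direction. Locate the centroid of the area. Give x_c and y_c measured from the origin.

x_c = 118.62 in, y_c = 59.64 in

rectangular portion: A = 175 × 130 = 22750.00, centroid at (87.50, 65.00).
triangular portion: A = ½·115·130 = 7475.00, centroid at (213.33, 43.33).
ΣA = 30225.00 in², ΣAx_c = 3585291.67 in³, ΣAy_c = 1802666.67 in³.
x_c = 3585291.67/30225.00 = 118.62 in; y_c = 1802666.67/30225.00 = 59.64 in.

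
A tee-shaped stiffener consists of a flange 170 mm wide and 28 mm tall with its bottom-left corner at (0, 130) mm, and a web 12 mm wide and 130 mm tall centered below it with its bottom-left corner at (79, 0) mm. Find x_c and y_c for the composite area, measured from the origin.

x_c = 85.00 mm, y_c = 124.50 mm

web: A = 12 × 130 = 1560.00, centroid at (85.00, 65.00).
flange: A = 170 × 28 = 4760.00, centroid at (85.00, 144.00).
ΣA = 6320.00 mm²
ΣAx_c = (1560.00)(85.00) + (4760.00)(85.00) = 537200.00 mm³
ΣAy_c = (1560.00)(65.00) + (4760.00)(144.00) = 786840.00 mm³
x_c = 537200.00 / 6320.00 = 85.00 mm
y_c = 786840.00 / 6320.00 = 124.50 mm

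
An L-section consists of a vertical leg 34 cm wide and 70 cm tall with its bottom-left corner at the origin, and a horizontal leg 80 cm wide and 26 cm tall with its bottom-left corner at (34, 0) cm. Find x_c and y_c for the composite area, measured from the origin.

x_c = 43.58 cm, y_c = 24.74 cm

vertical leg: A = 34 × 70 = 2380.00, centroid at (17.00, 35.00).
horizontal leg: A = 80 × 26 = 2080.00, centroid at (74.00, 13.00).
ΣA = 4460.00 cm², ΣAx_c = 194380.00 cm³, ΣAy_c = 110340.00 cm³.
x_c = 194380.00/4460.00 = 43.58 cm; y_c = 110340.00/4460.00 = 24.74 cm.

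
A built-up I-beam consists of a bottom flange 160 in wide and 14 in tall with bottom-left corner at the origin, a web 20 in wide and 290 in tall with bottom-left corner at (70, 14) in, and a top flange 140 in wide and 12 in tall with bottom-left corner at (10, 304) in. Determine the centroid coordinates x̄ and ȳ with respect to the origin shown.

bottom flange: A = 160 × 14 = 2240.00, centroid at (80.00, 7.00).
web: A = 20 × 290 = 5800.00, centroid at (80.00, 159.00).
top flange: A = 140 × 12 = 1680.00, centroid at (80.00, 310.00).
ΣA = 9720.00 in², ΣAx̄ = 777600.00 in³, ΣAȳ = 1458680.00 in³.
x̄ = 777600.00/9720.00 = 80.00 in; ȳ = 1458680.00/9720.00 = 150.07 in.

x̄ = 80.00 in, ȳ = 150.07 in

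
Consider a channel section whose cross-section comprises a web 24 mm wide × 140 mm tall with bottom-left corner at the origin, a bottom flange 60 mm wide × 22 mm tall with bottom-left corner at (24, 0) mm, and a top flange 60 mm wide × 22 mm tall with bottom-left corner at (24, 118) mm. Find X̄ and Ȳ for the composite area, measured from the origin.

X̄ = 30.48 mm, Ȳ = 70.00 mm

web: A = 24 × 140 = 3360.00, centroid at (12.00, 70.00).
bottom flange: A = 60 × 22 = 1320.00, centroid at (54.00, 11.00).
top flange: A = 60 × 22 = 1320.00, centroid at (54.00, 129.00).
ΣA = 6000.00 mm², ΣAX̄ = 182880.00 mm³, ΣAȲ = 420000.00 mm³.
X̄ = 182880.00/6000.00 = 30.48 mm; Ȳ = 420000.00/6000.00 = 70.00 mm.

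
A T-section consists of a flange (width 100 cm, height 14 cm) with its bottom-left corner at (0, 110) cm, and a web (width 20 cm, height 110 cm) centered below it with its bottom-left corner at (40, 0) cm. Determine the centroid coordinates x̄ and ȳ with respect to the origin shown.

x̄ = 50.00 cm, ȳ = 79.11 cm

web: A = 20 × 110 = 2200.00, centroid at (50.00, 55.00).
flange: A = 100 × 14 = 1400.00, centroid at (50.00, 117.00).
ΣA = 3600.00 cm²
ΣAx̄ = (2200.00)(50.00) + (1400.00)(50.00) = 180000.00 cm³
ΣAȳ = (2200.00)(55.00) + (1400.00)(117.00) = 284800.00 cm³
x̄ = 180000.00 / 3600.00 = 50.00 cm
ȳ = 284800.00 / 3600.00 = 79.11 cm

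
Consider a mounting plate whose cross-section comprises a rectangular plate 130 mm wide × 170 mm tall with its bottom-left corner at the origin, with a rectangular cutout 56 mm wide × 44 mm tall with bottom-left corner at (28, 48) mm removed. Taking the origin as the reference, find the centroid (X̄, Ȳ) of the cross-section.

X̄ = 66.13 mm, Ȳ = 86.88 mm

plate: A = 130 × 170 = 22100.00, centroid at (65.00, 85.00).
hole: A = −(56 × 44) = -2464.00, centroid at (56.00, 70.00).
ΣA = 19636.00 mm², ΣAX̄ = 1298516.00 mm³, ΣAȲ = 1706020.00 mm³.
X̄ = 1298516.00/19636.00 = 66.13 mm; Ȳ = 1706020.00/19636.00 = 86.88 mm.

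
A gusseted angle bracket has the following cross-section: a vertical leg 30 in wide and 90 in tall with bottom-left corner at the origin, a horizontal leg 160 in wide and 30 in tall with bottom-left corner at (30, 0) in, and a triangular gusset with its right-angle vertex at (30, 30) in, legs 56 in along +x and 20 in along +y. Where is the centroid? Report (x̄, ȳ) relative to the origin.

x̄ = 73.91 in, ȳ = 26.56 in

Part | A | x̄ᵢ | ȳᵢ | A·x̄ᵢ | A·ȳᵢ
vertical leg | 2700.00 | 15.00 | 45.00 | 40500.00 | 121500.00
horizontal leg | 4800.00 | 110.00 | 15.00 | 528000.00 | 72000.00
gusset | 560.00 | 48.67 | 36.67 | 27253.33 | 20533.33
Σ | 8060.00 |  |  | 595753.33 | 214033.33
x̄ = 595753.33 / 8060.00 = 73.91 in
ȳ = 214033.33 / 8060.00 = 26.56 in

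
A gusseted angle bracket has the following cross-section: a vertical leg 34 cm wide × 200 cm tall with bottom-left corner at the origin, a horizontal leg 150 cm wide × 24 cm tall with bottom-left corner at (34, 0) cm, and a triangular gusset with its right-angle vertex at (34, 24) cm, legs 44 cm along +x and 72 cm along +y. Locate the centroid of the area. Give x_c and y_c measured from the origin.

vertical leg: A = 34 × 200 = 6800.00, centroid at (17.00, 100.00).
horizontal leg: A = 150 × 24 = 3600.00, centroid at (109.00, 12.00).
gusset: A = ½·44·72 = 1584.00, centroid at (48.67, 48.00).
ΣA = 11984.00 cm², ΣAx_c = 585088.00 cm³, ΣAy_c = 799232.00 cm³.
x_c = 585088.00/11984.00 = 48.82 cm; y_c = 799232.00/11984.00 = 66.69 cm.

x_c = 48.82 cm, y_c = 66.69 cm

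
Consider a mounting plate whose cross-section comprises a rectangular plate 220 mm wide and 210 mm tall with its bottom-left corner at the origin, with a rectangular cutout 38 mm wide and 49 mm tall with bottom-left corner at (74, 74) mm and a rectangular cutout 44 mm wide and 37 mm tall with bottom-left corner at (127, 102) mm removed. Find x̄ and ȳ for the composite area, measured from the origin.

Part | A | x̄ᵢ | ȳᵢ | A·x̄ᵢ | A·ȳᵢ
plate | 46200.00 | 110.00 | 105.00 | 5082000.00 | 4851000.00
hole 1 | -1862.00 | 93.00 | 98.50 | -173166.00 | -183407.00
hole 2 | -1628.00 | 149.00 | 120.50 | -242572.00 | -196174.00
Σ | 42710.00 |  |  | 4666262.00 | 4471419.00
x̄ = 4666262.00 / 42710.00 = 109.25 mm
ȳ = 4471419.00 / 42710.00 = 104.69 mm

x̄ = 109.25 mm, ȳ = 104.69 mm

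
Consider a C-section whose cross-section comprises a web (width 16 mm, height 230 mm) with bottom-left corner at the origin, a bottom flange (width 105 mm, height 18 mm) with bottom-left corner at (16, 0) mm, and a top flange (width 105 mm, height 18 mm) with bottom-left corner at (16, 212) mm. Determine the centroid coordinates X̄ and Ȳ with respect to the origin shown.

X̄ = 38.66 mm, Ȳ = 115.00 mm

web: A = 16 × 230 = 3680.00, centroid at (8.00, 115.00).
bottom flange: A = 105 × 18 = 1890.00, centroid at (68.50, 9.00).
top flange: A = 105 × 18 = 1890.00, centroid at (68.50, 221.00).
ΣA = 7460.00 mm²
ΣAX̄ = (3680.00)(8.00) + (1890.00)(68.50) + (1890.00)(68.50) = 288370.00 mm³
ΣAȲ = (3680.00)(115.00) + (1890.00)(9.00) + (1890.00)(221.00) = 857900.00 mm³
X̄ = 288370.00 / 7460.00 = 38.66 mm
Ȳ = 857900.00 / 7460.00 = 115.00 mm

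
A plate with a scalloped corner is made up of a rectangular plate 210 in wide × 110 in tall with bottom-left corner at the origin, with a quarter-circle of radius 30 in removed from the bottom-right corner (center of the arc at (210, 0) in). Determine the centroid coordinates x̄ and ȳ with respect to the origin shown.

Part | A | x̄ᵢ | ȳᵢ | A·x̄ᵢ | A·ȳᵢ
plate | 23100.00 | 105.00 | 55.00 | 2425500.00 | 1270500.00
removed quarter-circle | -706.86 | 197.27 | 12.73 | -139440.25 | -9000.00
Σ | 22393.14 |  |  | 2286059.75 | 1261500.00
x̄ = 2286059.75 / 22393.14 = 102.09 in
ȳ = 1261500.00 / 22393.14 = 56.33 in

x̄ = 102.09 in, ȳ = 56.33 in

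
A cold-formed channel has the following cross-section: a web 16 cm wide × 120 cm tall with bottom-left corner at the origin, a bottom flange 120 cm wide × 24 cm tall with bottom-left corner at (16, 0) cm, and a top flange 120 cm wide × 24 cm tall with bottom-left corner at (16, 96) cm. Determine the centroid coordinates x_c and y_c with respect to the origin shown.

web: A = 16 × 120 = 1920.00, centroid at (8.00, 60.00).
bottom flange: A = 120 × 24 = 2880.00, centroid at (76.00, 12.00).
top flange: A = 120 × 24 = 2880.00, centroid at (76.00, 108.00).
ΣA = 7680.00 cm²
ΣAx_c = (1920.00)(8.00) + (2880.00)(76.00) + (2880.00)(76.00) = 453120.00 cm³
ΣAy_c = (1920.00)(60.00) + (2880.00)(12.00) + (2880.00)(108.00) = 460800.00 cm³
x_c = 453120.00 / 7680.00 = 59.00 cm
y_c = 460800.00 / 7680.00 = 60.00 cm

x_c = 59.00 cm, y_c = 60.00 cm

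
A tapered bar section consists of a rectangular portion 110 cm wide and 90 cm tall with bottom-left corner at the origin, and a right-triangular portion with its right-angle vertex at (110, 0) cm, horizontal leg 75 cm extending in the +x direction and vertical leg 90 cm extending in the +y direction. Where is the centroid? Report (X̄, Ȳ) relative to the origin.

Part | A | x̄ᵢ | ȳᵢ | A·x̄ᵢ | A·ȳᵢ
rectangular portion | 9900.00 | 55.00 | 45.00 | 544500.00 | 445500.00
triangular portion | 3375.00 | 135.00 | 30.00 | 455625.00 | 101250.00
Σ | 13275.00 |  |  | 1000125.00 | 546750.00
X̄ = 1000125.00 / 13275.00 = 75.34 cm
Ȳ = 546750.00 / 13275.00 = 41.19 cm

X̄ = 75.34 cm, Ȳ = 41.19 cm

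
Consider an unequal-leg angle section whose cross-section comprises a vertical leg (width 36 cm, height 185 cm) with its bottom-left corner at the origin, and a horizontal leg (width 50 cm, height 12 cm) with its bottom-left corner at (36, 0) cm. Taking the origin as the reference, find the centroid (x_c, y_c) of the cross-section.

Part | A | x̄ᵢ | ȳᵢ | A·x̄ᵢ | A·ȳᵢ
vertical leg | 6660.00 | 18.00 | 92.50 | 119880.00 | 616050.00
horizontal leg | 600.00 | 61.00 | 6.00 | 36600.00 | 3600.00
Σ | 7260.00 |  |  | 156480.00 | 619650.00
x_c = 156480.00 / 7260.00 = 21.55 cm
y_c = 619650.00 / 7260.00 = 85.35 cm

x_c = 21.55 cm, y_c = 85.35 cm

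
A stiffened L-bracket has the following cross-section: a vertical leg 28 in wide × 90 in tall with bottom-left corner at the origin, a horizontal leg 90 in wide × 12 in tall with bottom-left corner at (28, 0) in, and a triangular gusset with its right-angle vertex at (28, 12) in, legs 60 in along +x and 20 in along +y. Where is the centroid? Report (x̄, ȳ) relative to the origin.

vertical leg: A = 28 × 90 = 2520.00, centroid at (14.00, 45.00).
horizontal leg: A = 90 × 12 = 1080.00, centroid at (73.00, 6.00).
gusset: A = ½·60·20 = 600.00, centroid at (48.00, 18.67).
ΣA = 4200.00 in², ΣAx̄ = 142920.00 in³, ΣAȳ = 131080.00 in³.
x̄ = 142920.00/4200.00 = 34.03 in; ȳ = 131080.00/4200.00 = 31.21 in.

x̄ = 34.03 in, ȳ = 31.21 in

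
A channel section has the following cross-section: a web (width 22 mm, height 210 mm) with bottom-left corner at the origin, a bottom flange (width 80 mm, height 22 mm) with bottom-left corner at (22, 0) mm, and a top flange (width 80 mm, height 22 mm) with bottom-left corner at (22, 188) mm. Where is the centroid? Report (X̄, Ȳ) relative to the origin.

X̄ = 33.05 mm, Ȳ = 105.00 mm

Part | A | x̄ᵢ | ȳᵢ | A·x̄ᵢ | A·ȳᵢ
web | 4620.00 | 11.00 | 105.00 | 50820.00 | 485100.00
bottom flange | 1760.00 | 62.00 | 11.00 | 109120.00 | 19360.00
top flange | 1760.00 | 62.00 | 199.00 | 109120.00 | 350240.00
Σ | 8140.00 |  |  | 269060.00 | 854700.00
X̄ = 269060.00 / 8140.00 = 33.05 mm
Ȳ = 854700.00 / 8140.00 = 105.00 mm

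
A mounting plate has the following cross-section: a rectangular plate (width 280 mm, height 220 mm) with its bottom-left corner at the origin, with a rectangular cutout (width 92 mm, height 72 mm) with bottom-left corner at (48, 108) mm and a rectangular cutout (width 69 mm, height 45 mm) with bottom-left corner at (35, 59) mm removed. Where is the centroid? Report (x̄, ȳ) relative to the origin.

x̄ = 150.09 mm, ȳ = 107.36 mm

Part | A | x̄ᵢ | ȳᵢ | A·x̄ᵢ | A·ȳᵢ
plate | 61600.00 | 140.00 | 110.00 | 8624000.00 | 6776000.00
hole 1 | -6624.00 | 94.00 | 144.00 | -622656.00 | -953856.00
hole 2 | -3105.00 | 69.50 | 81.50 | -215797.50 | -253057.50
Σ | 51871.00 |  |  | 7785546.50 | 5569086.50
x̄ = 7785546.50 / 51871.00 = 150.09 mm
ȳ = 5569086.50 / 51871.00 = 107.36 mm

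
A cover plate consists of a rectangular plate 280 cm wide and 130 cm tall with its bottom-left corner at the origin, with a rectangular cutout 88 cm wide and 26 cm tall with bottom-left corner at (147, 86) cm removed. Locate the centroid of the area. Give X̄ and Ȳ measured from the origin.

X̄ = 136.58 cm, Ȳ = 62.72 cm

plate: A = 280 × 130 = 36400.00, centroid at (140.00, 65.00).
hole: A = −(88 × 26) = -2288.00, centroid at (191.00, 99.00).
ΣA = 34112.00 cm²
ΣAX̄ = (36400.00)(140.00) + (-2288.00)(191.00) = 4658992.00 cm³
ΣAȲ = (36400.00)(65.00) + (-2288.00)(99.00) = 2139488.00 cm³
X̄ = 4658992.00 / 34112.00 = 136.58 cm
Ȳ = 2139488.00 / 34112.00 = 62.72 cm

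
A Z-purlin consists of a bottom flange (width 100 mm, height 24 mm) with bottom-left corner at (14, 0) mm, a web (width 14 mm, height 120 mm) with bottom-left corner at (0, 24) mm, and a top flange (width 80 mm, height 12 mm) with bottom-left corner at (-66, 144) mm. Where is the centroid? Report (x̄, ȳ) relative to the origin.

x̄ = 27.86 mm, ȳ = 62.29 mm

bottom flange: A = 100 × 24 = 2400.00, centroid at (64.00, 12.00).
web: A = 14 × 120 = 1680.00, centroid at (7.00, 84.00).
top flange: A = 80 × 12 = 960.00, centroid at (-26.00, 150.00).
ΣA = 5040.00 mm², ΣAx̄ = 140400.00 mm³, ΣAȳ = 313920.00 mm³.
x̄ = 140400.00/5040.00 = 27.86 mm; ȳ = 313920.00/5040.00 = 62.29 mm.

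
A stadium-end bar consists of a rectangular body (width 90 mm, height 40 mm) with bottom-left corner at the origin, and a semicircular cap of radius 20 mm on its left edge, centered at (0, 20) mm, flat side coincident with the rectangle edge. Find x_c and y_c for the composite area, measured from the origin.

x_c = 37.05 mm, y_c = 20.00 mm

rectangular body: A = 90 × 40 = 3600.00, centroid at (45.00, 20.00).
semicircular end: A = ½π·20² = 628.32, centroid at (-8.49, 20.00).
ΣA = 4228.32 mm²
ΣAx_c = (3600.00)(45.00) + (628.32)(-8.49) = 156666.67 mm³
ΣAy_c = (3600.00)(20.00) + (628.32)(20.00) = 84566.37 mm³
x_c = 156666.67 / 4228.32 = 37.05 mm
y_c = 84566.37 / 4228.32 = 20.00 mm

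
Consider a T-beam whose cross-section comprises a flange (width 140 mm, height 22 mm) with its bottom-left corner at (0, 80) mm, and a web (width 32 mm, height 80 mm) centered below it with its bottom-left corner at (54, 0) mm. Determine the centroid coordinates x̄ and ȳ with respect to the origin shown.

Part | A | x̄ᵢ | ȳᵢ | A·x̄ᵢ | A·ȳᵢ
web | 2560.00 | 70.00 | 40.00 | 179200.00 | 102400.00
flange | 3080.00 | 70.00 | 91.00 | 215600.00 | 280280.00
Σ | 5640.00 |  |  | 394800.00 | 382680.00
x̄ = 394800.00 / 5640.00 = 70.00 mm
ȳ = 382680.00 / 5640.00 = 67.85 mm

x̄ = 70.00 mm, ȳ = 67.85 mm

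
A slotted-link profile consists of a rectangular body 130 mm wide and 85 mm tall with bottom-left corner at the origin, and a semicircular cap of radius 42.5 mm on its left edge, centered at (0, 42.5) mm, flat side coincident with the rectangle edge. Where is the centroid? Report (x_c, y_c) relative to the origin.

x_c = 48.03 mm, y_c = 42.50 mm

Part | A | x̄ᵢ | ȳᵢ | A·x̄ᵢ | A·ȳᵢ
rectangular body | 11050.00 | 65.00 | 42.50 | 718250.00 | 469625.00
semicircular end | 2837.25 | -18.04 | 42.50 | -51177.08 | 120583.16
Σ | 13887.25 |  |  | 667072.92 | 590208.16
x_c = 667072.92 / 13887.25 = 48.03 mm
y_c = 590208.16 / 13887.25 = 42.50 mm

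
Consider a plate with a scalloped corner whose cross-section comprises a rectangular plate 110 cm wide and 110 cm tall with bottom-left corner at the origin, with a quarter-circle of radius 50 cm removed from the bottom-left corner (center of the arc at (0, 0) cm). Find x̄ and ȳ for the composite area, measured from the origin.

plate: A = 110 × 110 = 12100.00, centroid at (55.00, 55.00).
removed quarter-circle: A = −¼π·50² = -1963.50, centroid at (21.22, 21.22).
ΣA = 10136.50 cm²
ΣAx̄ = (12100.00)(55.00) + (-1963.50)(21.22) = 623833.33 cm³
ΣAȳ = (12100.00)(55.00) + (-1963.50)(21.22) = 623833.33 cm³
x̄ = 623833.33 / 10136.50 = 61.54 cm
ȳ = 623833.33 / 10136.50 = 61.54 cm

x̄ = 61.54 cm, ȳ = 61.54 cm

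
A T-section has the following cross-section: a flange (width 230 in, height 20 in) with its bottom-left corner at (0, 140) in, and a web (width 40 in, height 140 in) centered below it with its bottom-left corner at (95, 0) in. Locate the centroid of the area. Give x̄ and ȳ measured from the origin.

x̄ = 115.00 in, ȳ = 106.08 in

web: A = 40 × 140 = 5600.00, centroid at (115.00, 70.00).
flange: A = 230 × 20 = 4600.00, centroid at (115.00, 150.00).
ΣA = 10200.00 in², ΣAx̄ = 1173000.00 in³, ΣAȳ = 1082000.00 in³.
x̄ = 1173000.00/10200.00 = 115.00 in; ȳ = 1082000.00/10200.00 = 106.08 in.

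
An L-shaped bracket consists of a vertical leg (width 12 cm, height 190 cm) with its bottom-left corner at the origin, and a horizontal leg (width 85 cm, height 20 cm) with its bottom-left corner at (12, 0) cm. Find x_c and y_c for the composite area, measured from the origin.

x_c = 26.72 cm, y_c = 58.69 cm

Part | A | x̄ᵢ | ȳᵢ | A·x̄ᵢ | A·ȳᵢ
vertical leg | 2280.00 | 6.00 | 95.00 | 13680.00 | 216600.00
horizontal leg | 1700.00 | 54.50 | 10.00 | 92650.00 | 17000.00
Σ | 3980.00 |  |  | 106330.00 | 233600.00
x_c = 106330.00 / 3980.00 = 26.72 cm
y_c = 233600.00 / 3980.00 = 58.69 cm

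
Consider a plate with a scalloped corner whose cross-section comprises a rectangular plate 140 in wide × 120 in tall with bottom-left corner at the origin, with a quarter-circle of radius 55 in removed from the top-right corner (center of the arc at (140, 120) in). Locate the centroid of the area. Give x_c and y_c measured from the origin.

plate: A = 140 × 120 = 16800.00, centroid at (70.00, 60.00).
removed quarter-circle: A = −¼π·55² = -2375.83, centroid at (116.66, 96.66).
ΣA = 14424.17 in²
ΣAx_c = (16800.00)(70.00) + (-2375.83)(116.66) = 898842.21 in³
ΣAy_c = (16800.00)(60.00) + (-2375.83)(96.66) = 778358.80 in³
x_c = 898842.21 / 14424.17 = 62.32 in
y_c = 778358.80 / 14424.17 = 53.96 in

x_c = 62.32 in, y_c = 53.96 in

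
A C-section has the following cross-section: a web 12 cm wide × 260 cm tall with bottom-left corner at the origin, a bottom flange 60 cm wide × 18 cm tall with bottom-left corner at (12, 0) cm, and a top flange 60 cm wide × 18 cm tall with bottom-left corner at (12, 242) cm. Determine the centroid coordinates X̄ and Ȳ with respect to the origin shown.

X̄ = 20.73 cm, Ȳ = 130.00 cm

web: A = 12 × 260 = 3120.00, centroid at (6.00, 130.00).
bottom flange: A = 60 × 18 = 1080.00, centroid at (42.00, 9.00).
top flange: A = 60 × 18 = 1080.00, centroid at (42.00, 251.00).
ΣA = 5280.00 cm², ΣAX̄ = 109440.00 cm³, ΣAȲ = 686400.00 cm³.
X̄ = 109440.00/5280.00 = 20.73 cm; Ȳ = 686400.00/5280.00 = 130.00 cm.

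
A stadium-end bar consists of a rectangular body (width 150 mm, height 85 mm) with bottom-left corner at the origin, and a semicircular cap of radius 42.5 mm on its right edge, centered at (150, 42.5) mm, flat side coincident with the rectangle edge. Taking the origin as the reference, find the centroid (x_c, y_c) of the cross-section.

rectangular body: A = 150 × 85 = 12750.00, centroid at (75.00, 42.50).
semicircular end: A = ½π·42.5² = 2837.25, centroid at (168.04, 42.50).
ΣA = 15587.25 mm²
ΣAx_c = (12750.00)(75.00) + (2837.25)(168.04) = 1433014.71 mm³
ΣAy_c = (12750.00)(42.50) + (2837.25)(42.50) = 662458.16 mm³
x_c = 1433014.71 / 15587.25 = 91.94 mm
y_c = 662458.16 / 15587.25 = 42.50 mm

x_c = 91.94 mm, y_c = 42.50 mm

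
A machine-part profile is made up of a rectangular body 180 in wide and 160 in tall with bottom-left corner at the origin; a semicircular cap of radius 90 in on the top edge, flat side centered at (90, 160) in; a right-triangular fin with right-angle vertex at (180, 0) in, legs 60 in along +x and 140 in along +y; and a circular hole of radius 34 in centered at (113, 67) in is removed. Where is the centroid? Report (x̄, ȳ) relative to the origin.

x̄ = 98.99 in, ȳ = 113.52 in

rectangular body: A = 180 × 160 = 28800.00, centroid at (90.00, 80.00).
semicircular top: A = ½π·90² = 12723.45, centroid at (90.00, 198.20).
triangular fin: A = ½·60·140 = 4200.00, centroid at (200.00, 46.67).
hole: A = −π·34² = -3631.68, centroid at (113.00, 67.00).
ΣA = 42091.77 in², ΣAx̄ = 4166730.56 in³, ΣAȳ = 4778429.41 in³.
x̄ = 4166730.56/42091.77 = 98.99 in; ȳ = 4778429.41/42091.77 = 113.52 in.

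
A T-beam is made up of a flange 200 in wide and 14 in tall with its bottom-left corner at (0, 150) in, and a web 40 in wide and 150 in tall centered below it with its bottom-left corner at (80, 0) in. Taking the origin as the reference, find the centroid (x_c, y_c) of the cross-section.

x_c = 100.00 in, y_c = 101.09 in

web: A = 40 × 150 = 6000.00, centroid at (100.00, 75.00).
flange: A = 200 × 14 = 2800.00, centroid at (100.00, 157.00).
ΣA = 8800.00 in², ΣAx_c = 880000.00 in³, ΣAy_c = 889600.00 in³.
x_c = 880000.00/8800.00 = 100.00 in; y_c = 889600.00/8800.00 = 101.09 in.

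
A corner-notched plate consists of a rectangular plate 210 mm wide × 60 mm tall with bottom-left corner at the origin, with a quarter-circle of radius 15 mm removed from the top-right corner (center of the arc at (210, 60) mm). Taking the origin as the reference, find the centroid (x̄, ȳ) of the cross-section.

Part | A | x̄ᵢ | ȳᵢ | A·x̄ᵢ | A·ȳᵢ
plate | 12600.00 | 105.00 | 30.00 | 1323000.00 | 378000.00
removed quarter-circle | -176.71 | 203.63 | 53.63 | -35985.06 | -9477.88
Σ | 12423.29 |  |  | 1287014.94 | 368522.12
x̄ = 1287014.94 / 12423.29 = 103.60 mm
ȳ = 368522.12 / 12423.29 = 29.66 mm

x̄ = 103.60 mm, ȳ = 29.66 mm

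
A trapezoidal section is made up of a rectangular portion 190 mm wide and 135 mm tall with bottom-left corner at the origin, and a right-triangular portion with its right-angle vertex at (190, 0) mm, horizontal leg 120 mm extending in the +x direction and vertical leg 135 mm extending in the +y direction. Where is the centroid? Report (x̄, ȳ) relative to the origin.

x̄ = 127.40 mm, ȳ = 62.10 mm

Part | A | x̄ᵢ | ȳᵢ | A·x̄ᵢ | A·ȳᵢ
rectangular portion | 25650.00 | 95.00 | 67.50 | 2436750.00 | 1731375.00
triangular portion | 8100.00 | 230.00 | 45.00 | 1863000.00 | 364500.00
Σ | 33750.00 |  |  | 4299750.00 | 2095875.00
x̄ = 4299750.00 / 33750.00 = 127.40 mm
ȳ = 2095875.00 / 33750.00 = 62.10 mm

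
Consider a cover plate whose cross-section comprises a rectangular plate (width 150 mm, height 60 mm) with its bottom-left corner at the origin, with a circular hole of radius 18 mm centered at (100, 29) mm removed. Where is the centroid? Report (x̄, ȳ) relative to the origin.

x̄ = 71.81 mm, ȳ = 30.13 mm

Part | A | x̄ᵢ | ȳᵢ | A·x̄ᵢ | A·ȳᵢ
plate | 9000.00 | 75.00 | 30.00 | 675000.00 | 270000.00
hole | -1017.88 | 100.00 | 29.00 | -101787.60 | -29518.40
Σ | 7982.12 |  |  | 573212.40 | 240481.60
x̄ = 573212.40 / 7982.12 = 71.81 mm
ȳ = 240481.60 / 7982.12 = 30.13 mm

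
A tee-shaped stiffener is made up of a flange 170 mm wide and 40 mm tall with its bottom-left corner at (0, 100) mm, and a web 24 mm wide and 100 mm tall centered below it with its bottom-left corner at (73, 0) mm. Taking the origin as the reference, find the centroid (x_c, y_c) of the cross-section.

x_c = 85.00 mm, y_c = 101.74 mm

Part | A | x̄ᵢ | ȳᵢ | A·x̄ᵢ | A·ȳᵢ
web | 2400.00 | 85.00 | 50.00 | 204000.00 | 120000.00
flange | 6800.00 | 85.00 | 120.00 | 578000.00 | 816000.00
Σ | 9200.00 |  |  | 782000.00 | 936000.00
x_c = 782000.00 / 9200.00 = 85.00 mm
y_c = 936000.00 / 9200.00 = 101.74 mm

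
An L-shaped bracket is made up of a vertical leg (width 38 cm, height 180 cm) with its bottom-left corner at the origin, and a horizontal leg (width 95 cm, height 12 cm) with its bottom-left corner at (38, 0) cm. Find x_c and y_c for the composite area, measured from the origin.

Part | A | x̄ᵢ | ȳᵢ | A·x̄ᵢ | A·ȳᵢ
vertical leg | 6840.00 | 19.00 | 90.00 | 129960.00 | 615600.00
horizontal leg | 1140.00 | 85.50 | 6.00 | 97470.00 | 6840.00
Σ | 7980.00 |  |  | 227430.00 | 622440.00
x_c = 227430.00 / 7980.00 = 28.50 cm
y_c = 622440.00 / 7980.00 = 78.00 cm

x_c = 28.50 cm, y_c = 78.00 cm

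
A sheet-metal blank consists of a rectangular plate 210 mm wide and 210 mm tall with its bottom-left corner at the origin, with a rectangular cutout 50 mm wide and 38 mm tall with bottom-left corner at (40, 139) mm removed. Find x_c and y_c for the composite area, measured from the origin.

Part | A | x̄ᵢ | ȳᵢ | A·x̄ᵢ | A·ȳᵢ
plate | 44100.00 | 105.00 | 105.00 | 4630500.00 | 4630500.00
hole | -1900.00 | 65.00 | 158.00 | -123500.00 | -300200.00
Σ | 42200.00 |  |  | 4507000.00 | 4330300.00
x_c = 4507000.00 / 42200.00 = 106.80 mm
y_c = 4330300.00 / 42200.00 = 102.61 mm

x_c = 106.80 mm, y_c = 102.61 mm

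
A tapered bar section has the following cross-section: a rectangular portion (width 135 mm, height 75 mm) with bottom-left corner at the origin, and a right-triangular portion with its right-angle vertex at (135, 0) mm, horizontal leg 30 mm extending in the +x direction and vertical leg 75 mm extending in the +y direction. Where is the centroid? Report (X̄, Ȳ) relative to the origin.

X̄ = 75.25 mm, Ȳ = 36.25 mm

Part | A | x̄ᵢ | ȳᵢ | A·x̄ᵢ | A·ȳᵢ
rectangular portion | 10125.00 | 67.50 | 37.50 | 683437.50 | 379687.50
triangular portion | 1125.00 | 145.00 | 25.00 | 163125.00 | 28125.00
Σ | 11250.00 |  |  | 846562.50 | 407812.50
X̄ = 846562.50 / 11250.00 = 75.25 mm
Ȳ = 407812.50 / 11250.00 = 36.25 mm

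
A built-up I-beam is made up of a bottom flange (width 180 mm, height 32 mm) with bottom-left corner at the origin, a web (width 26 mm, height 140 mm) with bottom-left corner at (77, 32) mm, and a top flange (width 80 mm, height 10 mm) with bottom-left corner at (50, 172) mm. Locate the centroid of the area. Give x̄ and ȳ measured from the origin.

x̄ = 90.00 mm, ȳ = 59.32 mm

bottom flange: A = 180 × 32 = 5760.00, centroid at (90.00, 16.00).
web: A = 26 × 140 = 3640.00, centroid at (90.00, 102.00).
top flange: A = 80 × 10 = 800.00, centroid at (90.00, 177.00).
ΣA = 10200.00 mm²
ΣAx̄ = (5760.00)(90.00) + (3640.00)(90.00) + (800.00)(90.00) = 918000.00 mm³
ΣAȳ = (5760.00)(16.00) + (3640.00)(102.00) + (800.00)(177.00) = 605040.00 mm³
x̄ = 918000.00 / 10200.00 = 90.00 mm
ȳ = 605040.00 / 10200.00 = 59.32 mm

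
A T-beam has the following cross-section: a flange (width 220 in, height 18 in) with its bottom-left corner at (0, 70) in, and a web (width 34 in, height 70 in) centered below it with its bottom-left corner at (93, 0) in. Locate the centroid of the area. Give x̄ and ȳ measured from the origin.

x̄ = 110.00 in, ȳ = 62.48 in

web: A = 34 × 70 = 2380.00, centroid at (110.00, 35.00).
flange: A = 220 × 18 = 3960.00, centroid at (110.00, 79.00).
ΣA = 6340.00 in²
ΣAx̄ = (2380.00)(110.00) + (3960.00)(110.00) = 697400.00 in³
ΣAȳ = (2380.00)(35.00) + (3960.00)(79.00) = 396140.00 in³
x̄ = 697400.00 / 6340.00 = 110.00 in
ȳ = 396140.00 / 6340.00 = 62.48 in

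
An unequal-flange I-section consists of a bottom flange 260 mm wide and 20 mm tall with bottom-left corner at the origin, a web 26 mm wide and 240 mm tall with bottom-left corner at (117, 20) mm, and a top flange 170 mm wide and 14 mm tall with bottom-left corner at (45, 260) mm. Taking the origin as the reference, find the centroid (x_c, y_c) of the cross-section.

bottom flange: A = 260 × 20 = 5200.00, centroid at (130.00, 10.00).
web: A = 26 × 240 = 6240.00, centroid at (130.00, 140.00).
top flange: A = 170 × 14 = 2380.00, centroid at (130.00, 267.00).
ΣA = 13820.00 mm², ΣAx_c = 1796600.00 mm³, ΣAy_c = 1561060.00 mm³.
x_c = 1796600.00/13820.00 = 130.00 mm; y_c = 1561060.00/13820.00 = 112.96 mm.

x_c = 130.00 mm, y_c = 112.96 mm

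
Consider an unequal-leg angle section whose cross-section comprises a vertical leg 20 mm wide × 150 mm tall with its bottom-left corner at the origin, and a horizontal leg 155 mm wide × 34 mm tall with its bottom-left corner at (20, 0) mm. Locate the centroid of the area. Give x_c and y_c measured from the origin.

Part | A | x̄ᵢ | ȳᵢ | A·x̄ᵢ | A·ȳᵢ
vertical leg | 3000.00 | 10.00 | 75.00 | 30000.00 | 225000.00
horizontal leg | 5270.00 | 97.50 | 17.00 | 513825.00 | 89590.00
Σ | 8270.00 |  |  | 543825.00 | 314590.00
x_c = 543825.00 / 8270.00 = 65.76 mm
y_c = 314590.00 / 8270.00 = 38.04 mm

x_c = 65.76 mm, y_c = 38.04 mm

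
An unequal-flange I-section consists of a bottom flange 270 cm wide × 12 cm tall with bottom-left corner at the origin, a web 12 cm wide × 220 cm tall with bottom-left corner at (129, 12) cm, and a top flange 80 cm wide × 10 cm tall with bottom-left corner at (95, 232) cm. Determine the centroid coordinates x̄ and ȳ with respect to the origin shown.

x̄ = 135.00 cm, ȳ = 79.51 cm

bottom flange: A = 270 × 12 = 3240.00, centroid at (135.00, 6.00).
web: A = 12 × 220 = 2640.00, centroid at (135.00, 122.00).
top flange: A = 80 × 10 = 800.00, centroid at (135.00, 237.00).
ΣA = 6680.00 cm², ΣAx̄ = 901800.00 cm³, ΣAȳ = 531120.00 cm³.
x̄ = 901800.00/6680.00 = 135.00 cm; ȳ = 531120.00/6680.00 = 79.51 cm.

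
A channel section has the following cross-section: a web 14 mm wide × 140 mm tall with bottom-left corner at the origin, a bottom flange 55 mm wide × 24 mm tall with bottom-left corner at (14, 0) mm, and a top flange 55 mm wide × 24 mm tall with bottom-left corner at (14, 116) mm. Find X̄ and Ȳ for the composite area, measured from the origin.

web: A = 14 × 140 = 1960.00, centroid at (7.00, 70.00).
bottom flange: A = 55 × 24 = 1320.00, centroid at (41.50, 12.00).
top flange: A = 55 × 24 = 1320.00, centroid at (41.50, 128.00).
ΣA = 4600.00 mm², ΣAX̄ = 123280.00 mm³, ΣAȲ = 322000.00 mm³.
X̄ = 123280.00/4600.00 = 26.80 mm; Ȳ = 322000.00/4600.00 = 70.00 mm.

X̄ = 26.80 mm, Ȳ = 70.00 mm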